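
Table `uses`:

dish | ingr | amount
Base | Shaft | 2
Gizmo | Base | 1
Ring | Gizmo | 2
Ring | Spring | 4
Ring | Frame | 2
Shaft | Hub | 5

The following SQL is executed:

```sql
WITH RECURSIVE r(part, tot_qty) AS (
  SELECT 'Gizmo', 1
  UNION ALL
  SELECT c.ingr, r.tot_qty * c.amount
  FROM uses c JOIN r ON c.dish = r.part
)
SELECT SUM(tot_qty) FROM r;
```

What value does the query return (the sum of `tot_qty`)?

14

Base: (Gizmo, tot_qty=1).
Iteration 1: components of {Gizmo} -> Base = 1*1 = 1.
Iteration 2: components of {Base} -> Shaft = 1*2 = 2.
Iteration 3: components of {Shaft} -> Hub = 2*5 = 10.
Iteration 4: no further components; recursion stops.
SUM(tot_qty) = 1 + 1 + 2 + 10 = 14.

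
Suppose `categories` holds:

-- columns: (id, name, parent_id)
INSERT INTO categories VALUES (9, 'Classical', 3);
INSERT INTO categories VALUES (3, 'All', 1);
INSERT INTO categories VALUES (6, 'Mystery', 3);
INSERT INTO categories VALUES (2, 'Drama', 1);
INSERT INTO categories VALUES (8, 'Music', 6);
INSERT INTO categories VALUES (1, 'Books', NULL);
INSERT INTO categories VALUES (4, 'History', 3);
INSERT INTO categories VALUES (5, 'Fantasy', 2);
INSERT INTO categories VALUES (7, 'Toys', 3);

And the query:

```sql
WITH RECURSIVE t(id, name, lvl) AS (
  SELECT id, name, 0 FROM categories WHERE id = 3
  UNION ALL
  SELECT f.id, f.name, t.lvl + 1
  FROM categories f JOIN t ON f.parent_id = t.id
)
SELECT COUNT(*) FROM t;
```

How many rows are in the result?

Base: id=3 (All) at lvl 0.
Iteration 1: rows with parent_id in {3} -> History (id 4, lvl 1), Mystery (id 6, lvl 1), Toys (id 7, lvl 1), Classical (id 9, lvl 1).
Iteration 2: rows with parent_id in {4,6,7,9} -> Music (id 8, lvl 2).
Iteration 3: no rows with parent_id in {8}; recursion stops.
Total rows emitted: 6.

6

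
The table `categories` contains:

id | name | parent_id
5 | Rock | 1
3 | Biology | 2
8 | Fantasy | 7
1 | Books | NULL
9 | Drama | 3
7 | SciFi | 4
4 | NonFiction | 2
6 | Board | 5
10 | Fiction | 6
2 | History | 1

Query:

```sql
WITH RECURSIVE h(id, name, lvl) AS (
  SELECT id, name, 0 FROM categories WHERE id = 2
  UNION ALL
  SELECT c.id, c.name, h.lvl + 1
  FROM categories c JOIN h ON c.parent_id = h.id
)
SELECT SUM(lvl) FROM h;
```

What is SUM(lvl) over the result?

Base: id=2 (History) at lvl 0.
Iteration 1: rows with parent_id in {2} -> Biology (id 3, lvl 1), NonFiction (id 4, lvl 1).
Iteration 2: rows with parent_id in {3,4} -> SciFi (id 7, lvl 2), Drama (id 9, lvl 2).
Iteration 3: rows with parent_id in {7,9} -> Fantasy (id 8, lvl 3).
Iteration 4: no rows with parent_id in {8}; recursion stops.
SUM(lvl) = 0 + 1 + 1 + 2 + 2 + 3 = 9.

9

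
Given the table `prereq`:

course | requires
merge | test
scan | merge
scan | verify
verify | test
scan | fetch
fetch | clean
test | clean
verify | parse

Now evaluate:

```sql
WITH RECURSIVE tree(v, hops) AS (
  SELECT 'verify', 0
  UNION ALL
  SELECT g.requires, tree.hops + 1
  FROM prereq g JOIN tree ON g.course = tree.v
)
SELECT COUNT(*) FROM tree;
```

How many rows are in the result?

4

Base: (verify, hops=0).
Iteration 1: edges from {verify} -> (parse, hops=1), (test, hops=1).
Iteration 2: edges from {parse,test} -> (clean, hops=2).
Iteration 3: no outgoing edges from {clean}; recursion stops.
Total rows emitted: 4.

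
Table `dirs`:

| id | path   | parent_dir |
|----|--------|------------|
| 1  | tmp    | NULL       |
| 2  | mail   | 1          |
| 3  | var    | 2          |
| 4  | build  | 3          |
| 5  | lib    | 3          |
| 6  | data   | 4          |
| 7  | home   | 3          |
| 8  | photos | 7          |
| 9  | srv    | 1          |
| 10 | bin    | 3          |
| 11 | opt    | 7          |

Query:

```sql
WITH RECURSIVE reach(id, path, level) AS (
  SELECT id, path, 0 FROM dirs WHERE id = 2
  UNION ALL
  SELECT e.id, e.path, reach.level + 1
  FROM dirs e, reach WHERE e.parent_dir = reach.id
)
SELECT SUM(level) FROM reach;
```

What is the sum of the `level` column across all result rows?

18

Base: id=2 (mail) at level 0.
Iteration 1: rows with parent_dir in {2} -> var (id 3, level 1).
Iteration 2: rows with parent_dir in {3} -> build (id 4, level 2), lib (id 5, level 2), home (id 7, level 2), bin (id 10, level 2).
Iteration 3: rows with parent_dir in {4,5,7,10} -> data (id 6, level 3), photos (id 8, level 3), opt (id 11, level 3).
Iteration 4: no rows with parent_dir in {6,8,11}; recursion stops.
SUM(level) = 0 + 1 + 2 + 2 + 2 + 2 + 3 + 3 + 3 = 18.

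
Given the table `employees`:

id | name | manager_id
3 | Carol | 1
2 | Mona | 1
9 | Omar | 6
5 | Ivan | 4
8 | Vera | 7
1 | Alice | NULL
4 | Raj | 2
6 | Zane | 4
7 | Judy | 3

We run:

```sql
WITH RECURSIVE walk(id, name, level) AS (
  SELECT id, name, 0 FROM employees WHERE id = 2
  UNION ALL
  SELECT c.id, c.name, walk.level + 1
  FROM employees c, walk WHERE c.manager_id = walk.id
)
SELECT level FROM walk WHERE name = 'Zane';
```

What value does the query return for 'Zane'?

Base: id=2 (Mona) at level 0.
Iteration 1: rows with manager_id in {2} -> Raj (id 4, level 1).
Iteration 2: rows with manager_id in {4} -> Ivan (id 5, level 2), Zane (id 6, level 2).
Iteration 3: rows with manager_id in {5,6} -> Omar (id 9, level 3).
Iteration 4: no rows with manager_id in {9}; recursion stops.

2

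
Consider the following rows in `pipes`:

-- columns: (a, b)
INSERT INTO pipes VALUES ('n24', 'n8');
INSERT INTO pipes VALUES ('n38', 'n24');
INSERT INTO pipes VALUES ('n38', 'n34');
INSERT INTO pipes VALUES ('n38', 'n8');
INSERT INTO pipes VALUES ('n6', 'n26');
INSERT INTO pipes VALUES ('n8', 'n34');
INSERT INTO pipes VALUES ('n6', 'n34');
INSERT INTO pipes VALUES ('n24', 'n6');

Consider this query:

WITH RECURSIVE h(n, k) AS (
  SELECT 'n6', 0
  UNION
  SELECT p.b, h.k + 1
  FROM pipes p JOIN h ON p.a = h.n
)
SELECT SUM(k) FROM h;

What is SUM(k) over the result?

Base: (n6, k=0).
Iteration 1: edges from {n6} -> (n26, k=1), (n34, k=1).
Iteration 2: no outgoing edges from {n26,n34}; recursion stops.
SUM(k) = 0 + 1 + 1 = 2.

2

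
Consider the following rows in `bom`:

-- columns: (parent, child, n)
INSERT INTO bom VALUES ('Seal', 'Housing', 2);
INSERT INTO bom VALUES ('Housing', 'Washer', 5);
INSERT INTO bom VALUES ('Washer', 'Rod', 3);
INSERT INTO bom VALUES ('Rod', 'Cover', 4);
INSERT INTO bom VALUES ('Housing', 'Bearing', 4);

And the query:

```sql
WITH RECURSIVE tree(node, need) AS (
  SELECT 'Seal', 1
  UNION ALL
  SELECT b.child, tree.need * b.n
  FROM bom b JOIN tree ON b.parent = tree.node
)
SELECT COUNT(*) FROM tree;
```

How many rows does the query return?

6

Base: (Seal, need=1).
Iteration 1: components of {Seal} -> Housing = 1*2 = 2.
Iteration 2: components of {Housing} -> Bearing = 2*4 = 8, Washer = 2*5 = 10.
Iteration 3: components of {Bearing,Washer} -> Rod = 10*3 = 30.
Iteration 4: components of {Rod} -> Cover = 30*4 = 120.
Iteration 5: no further components; recursion stops.
Total rows emitted: 6.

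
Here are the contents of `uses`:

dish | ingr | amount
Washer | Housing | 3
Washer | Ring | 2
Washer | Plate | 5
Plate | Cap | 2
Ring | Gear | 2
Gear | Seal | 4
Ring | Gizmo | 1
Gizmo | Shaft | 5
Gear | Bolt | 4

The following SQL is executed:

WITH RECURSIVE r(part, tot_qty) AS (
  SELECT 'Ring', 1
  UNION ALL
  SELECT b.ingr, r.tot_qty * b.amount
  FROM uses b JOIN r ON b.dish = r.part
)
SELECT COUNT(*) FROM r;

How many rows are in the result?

6

Base: (Ring, tot_qty=1).
Iteration 1: components of {Ring} -> Gear = 1*2 = 2, Gizmo = 1*1 = 1.
Iteration 2: components of {Gear,Gizmo} -> Bolt = 2*4 = 8, Seal = 2*4 = 8, Shaft = 1*5 = 5.
Iteration 3: no further components; recursion stops.
Total rows emitted: 6.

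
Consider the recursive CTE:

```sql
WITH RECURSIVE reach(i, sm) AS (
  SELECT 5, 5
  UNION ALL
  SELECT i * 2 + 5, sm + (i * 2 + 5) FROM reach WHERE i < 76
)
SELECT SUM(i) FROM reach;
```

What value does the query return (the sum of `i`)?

Base: i=5, sm=5.
Iteration 1: 5 < 76 holds -> i = 5 * 2 + 5 = 15, sm = 5 + 15 = 20.
Iteration 2: 15 < 76 holds -> i = 15 * 2 + 5 = 35, sm = 20 + 35 = 55.
Iteration 3: 35 < 76 holds -> i = 35 * 2 + 5 = 75, sm = 55 + 75 = 130.
Iteration 4: 75 < 76 holds -> i = 75 * 2 + 5 = 155, sm = 130 + 155 = 285.
Iteration 5: 155 < 76 fails; recursion stops.
SUM(i) = 5 + 15 + 35 + 75 + 155 = 285.

285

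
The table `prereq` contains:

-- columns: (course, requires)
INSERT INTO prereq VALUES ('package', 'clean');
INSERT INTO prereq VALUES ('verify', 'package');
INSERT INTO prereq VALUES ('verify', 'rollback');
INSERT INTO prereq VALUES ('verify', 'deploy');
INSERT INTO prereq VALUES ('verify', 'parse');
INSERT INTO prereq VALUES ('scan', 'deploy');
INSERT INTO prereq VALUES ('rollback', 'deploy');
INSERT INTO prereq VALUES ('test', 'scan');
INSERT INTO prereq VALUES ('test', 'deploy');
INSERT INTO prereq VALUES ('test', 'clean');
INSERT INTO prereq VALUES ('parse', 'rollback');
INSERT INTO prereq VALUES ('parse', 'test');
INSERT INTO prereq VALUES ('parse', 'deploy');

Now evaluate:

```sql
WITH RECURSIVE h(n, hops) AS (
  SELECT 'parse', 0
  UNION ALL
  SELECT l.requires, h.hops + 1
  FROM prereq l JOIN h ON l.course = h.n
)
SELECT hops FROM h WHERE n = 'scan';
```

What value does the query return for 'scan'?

Base: (parse, hops=0).
Iteration 1: edges from {parse} -> (deploy, hops=1), (rollback, hops=1), (test, hops=1).
Iteration 2: edges from {deploy,rollback,test} -> (clean, hops=2), (deploy, hops=2) x2, (scan, hops=2). [UNION ALL keeps all 4 new rows, including repeats]
Iteration 3: edges from {clean,deploy,scan} -> (deploy, hops=3).
Iteration 4: no outgoing edges from {deploy}; recursion stops.

2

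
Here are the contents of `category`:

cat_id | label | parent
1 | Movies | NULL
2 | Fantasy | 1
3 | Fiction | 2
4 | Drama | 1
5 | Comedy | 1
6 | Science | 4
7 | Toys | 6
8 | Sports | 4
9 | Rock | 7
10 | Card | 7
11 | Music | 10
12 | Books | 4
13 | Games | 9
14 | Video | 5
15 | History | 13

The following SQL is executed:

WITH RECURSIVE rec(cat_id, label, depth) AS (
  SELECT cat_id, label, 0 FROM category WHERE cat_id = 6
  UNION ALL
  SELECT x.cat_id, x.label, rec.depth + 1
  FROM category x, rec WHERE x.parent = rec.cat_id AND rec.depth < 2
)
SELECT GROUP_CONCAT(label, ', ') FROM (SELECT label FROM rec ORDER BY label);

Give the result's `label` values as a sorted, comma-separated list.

Card, Rock, Science, Toys

Base: cat_id=6 (Science) at depth 0.
Iteration 1: rows with parent in {6} -> Toys (id 7, depth 1).
Iteration 2: rows with parent in {7} -> Rock (id 9, depth 2), Card (id 10, depth 2).
Iteration 3: depth < 2 fails for all current rows; recursion stops.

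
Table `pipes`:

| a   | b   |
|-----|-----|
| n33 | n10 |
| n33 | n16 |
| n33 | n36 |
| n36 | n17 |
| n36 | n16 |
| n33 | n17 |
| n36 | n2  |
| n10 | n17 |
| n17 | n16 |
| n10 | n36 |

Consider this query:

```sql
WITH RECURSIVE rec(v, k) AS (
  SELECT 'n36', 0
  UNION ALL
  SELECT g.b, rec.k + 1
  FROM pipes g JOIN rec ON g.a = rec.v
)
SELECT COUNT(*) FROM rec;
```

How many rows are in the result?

5

Base: (n36, k=0).
Iteration 1: edges from {n36} -> (n16, k=1), (n17, k=1), (n2, k=1).
Iteration 2: edges from {n16,n17,n2} -> (n16, k=2).
Iteration 3: no outgoing edges from {n16}; recursion stops.
Total rows emitted: 5.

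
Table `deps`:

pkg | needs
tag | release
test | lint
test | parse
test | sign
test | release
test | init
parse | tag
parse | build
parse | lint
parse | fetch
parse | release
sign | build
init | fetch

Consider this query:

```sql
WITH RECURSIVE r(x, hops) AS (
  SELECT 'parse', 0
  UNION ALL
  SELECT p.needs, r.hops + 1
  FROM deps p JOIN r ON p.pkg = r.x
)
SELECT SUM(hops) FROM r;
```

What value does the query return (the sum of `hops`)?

Base: (parse, hops=0).
Iteration 1: edges from {parse} -> (build, hops=1), (fetch, hops=1), (lint, hops=1), (release, hops=1), (tag, hops=1).
Iteration 2: edges from {build,fetch,lint,release,tag} -> (release, hops=2).
Iteration 3: no outgoing edges from {release}; recursion stops.
SUM(hops) = 0 + 1 + 1 + 1 + 1 + 1 + 2 = 7.

7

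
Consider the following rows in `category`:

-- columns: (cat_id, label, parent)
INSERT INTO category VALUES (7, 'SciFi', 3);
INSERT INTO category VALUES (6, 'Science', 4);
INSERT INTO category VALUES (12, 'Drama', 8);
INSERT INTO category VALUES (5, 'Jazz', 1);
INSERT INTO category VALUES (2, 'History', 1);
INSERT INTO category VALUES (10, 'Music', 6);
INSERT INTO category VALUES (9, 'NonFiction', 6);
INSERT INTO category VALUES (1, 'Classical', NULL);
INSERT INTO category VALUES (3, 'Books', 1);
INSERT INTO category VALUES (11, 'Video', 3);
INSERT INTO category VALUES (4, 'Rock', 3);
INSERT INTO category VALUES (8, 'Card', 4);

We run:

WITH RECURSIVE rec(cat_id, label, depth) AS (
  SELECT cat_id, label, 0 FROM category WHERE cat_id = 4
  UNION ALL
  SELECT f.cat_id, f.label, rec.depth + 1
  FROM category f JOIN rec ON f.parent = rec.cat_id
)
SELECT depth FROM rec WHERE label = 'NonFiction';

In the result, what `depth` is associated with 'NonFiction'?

Base: cat_id=4 (Rock) at depth 0.
Iteration 1: rows with parent in {4} -> Science (id 6, depth 1), Card (id 8, depth 1).
Iteration 2: rows with parent in {6,8} -> NonFiction (id 9, depth 2), Music (id 10, depth 2), Drama (id 12, depth 2).
Iteration 3: no rows with parent in {9,10,12}; recursion stops.

2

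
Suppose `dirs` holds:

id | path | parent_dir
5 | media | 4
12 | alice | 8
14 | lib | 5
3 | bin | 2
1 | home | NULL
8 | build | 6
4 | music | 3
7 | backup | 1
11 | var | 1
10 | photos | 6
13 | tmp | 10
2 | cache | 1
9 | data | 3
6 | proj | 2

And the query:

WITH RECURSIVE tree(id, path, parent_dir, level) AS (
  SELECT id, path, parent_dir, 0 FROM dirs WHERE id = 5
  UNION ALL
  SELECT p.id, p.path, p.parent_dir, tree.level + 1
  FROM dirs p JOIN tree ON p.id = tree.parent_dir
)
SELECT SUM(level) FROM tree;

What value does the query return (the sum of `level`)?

10

Base: id=5 (media), parent_dir=4, level 0.
Iteration 1: join on id=4 -> music (id 4, parent_dir=3, level 1).
Iteration 2: join on id=3 -> bin (id 3, parent_dir=2, level 2).
Iteration 3: join on id=2 -> cache (id 2, parent_dir=1, level 3).
Iteration 4: join on id=1 -> home (id 1, parent_dir=NULL, level 4).
Iteration 5: parent_dir is NULL; no match; recursion stops.
SUM(level) = 0 + 1 + 2 + 3 + 4 = 10.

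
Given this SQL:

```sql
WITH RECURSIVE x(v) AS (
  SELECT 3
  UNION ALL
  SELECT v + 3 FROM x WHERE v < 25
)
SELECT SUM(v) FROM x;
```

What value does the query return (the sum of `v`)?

135

Base: v=3.
Iteration 1: 3 < 25 holds -> v = 3 + 3 = 6.
Iteration 2: 6 < 25 holds -> v = 6 + 3 = 9.
Iteration 3: 9 < 25 holds -> v = 9 + 3 = 12.
Iteration 4: 12 < 25 holds -> v = 12 + 3 = 15.
Iteration 5: 15 < 25 holds -> v = 15 + 3 = 18.
Iteration 6: 18 < 25 holds -> v = 18 + 3 = 21.
Iteration 7: 21 < 25 holds -> v = 21 + 3 = 24.
Iteration 8: 24 < 25 holds -> v = 24 + 3 = 27.
Iteration 9: 27 < 25 fails; recursion stops.
SUM(v) = 3 + 6 + 9 + 12 + 15 + 18 + 21 + 24 + 27 = 135.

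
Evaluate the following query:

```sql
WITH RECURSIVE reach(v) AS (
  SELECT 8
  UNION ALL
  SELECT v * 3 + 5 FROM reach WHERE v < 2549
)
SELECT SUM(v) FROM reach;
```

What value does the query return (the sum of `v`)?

3807

Base: v=8.
Iteration 1: 8 < 2549 holds -> v = 8 * 3 + 5 = 29.
Iteration 2: 29 < 2549 holds -> v = 29 * 3 + 5 = 92.
Iteration 3: 92 < 2549 holds -> v = 92 * 3 + 5 = 281.
Iteration 4: 281 < 2549 holds -> v = 281 * 3 + 5 = 848.
Iteration 5: 848 < 2549 holds -> v = 848 * 3 + 5 = 2549.
Iteration 6: 2549 < 2549 fails; recursion stops.
SUM(v) = 8 + 29 + 92 + 281 + 848 + 2549 = 3807.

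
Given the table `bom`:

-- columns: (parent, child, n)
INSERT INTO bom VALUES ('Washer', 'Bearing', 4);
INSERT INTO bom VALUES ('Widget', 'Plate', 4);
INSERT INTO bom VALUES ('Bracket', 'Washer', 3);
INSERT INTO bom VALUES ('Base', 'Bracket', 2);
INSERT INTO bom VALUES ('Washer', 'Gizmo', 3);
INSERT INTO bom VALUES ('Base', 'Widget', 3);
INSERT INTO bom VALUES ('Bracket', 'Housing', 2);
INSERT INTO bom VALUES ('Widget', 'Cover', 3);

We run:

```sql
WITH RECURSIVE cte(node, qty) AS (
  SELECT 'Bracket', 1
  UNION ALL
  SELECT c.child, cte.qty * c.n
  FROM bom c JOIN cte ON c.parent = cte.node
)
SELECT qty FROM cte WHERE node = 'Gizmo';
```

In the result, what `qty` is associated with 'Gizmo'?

Base: (Bracket, qty=1).
Iteration 1: components of {Bracket} -> Housing = 1*2 = 2, Washer = 1*3 = 3.
Iteration 2: components of {Housing,Washer} -> Bearing = 3*4 = 12, Gizmo = 3*3 = 9.
Iteration 3: no further components; recursion stops.

9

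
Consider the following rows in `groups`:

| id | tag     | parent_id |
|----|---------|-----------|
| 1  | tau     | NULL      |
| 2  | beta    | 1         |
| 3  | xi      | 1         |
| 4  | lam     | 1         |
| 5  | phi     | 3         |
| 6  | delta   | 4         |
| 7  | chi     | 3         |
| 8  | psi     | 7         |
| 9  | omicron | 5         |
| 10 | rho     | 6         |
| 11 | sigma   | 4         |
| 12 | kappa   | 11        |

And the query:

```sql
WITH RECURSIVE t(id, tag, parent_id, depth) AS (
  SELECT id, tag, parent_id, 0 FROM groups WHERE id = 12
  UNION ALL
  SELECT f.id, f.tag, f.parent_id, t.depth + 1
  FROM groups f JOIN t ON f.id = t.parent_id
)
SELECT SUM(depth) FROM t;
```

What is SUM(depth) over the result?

Base: id=12 (kappa), parent_id=11, depth 0.
Iteration 1: join on id=11 -> sigma (id 11, parent_id=4, depth 1).
Iteration 2: join on id=4 -> lam (id 4, parent_id=1, depth 2).
Iteration 3: join on id=1 -> tau (id 1, parent_id=NULL, depth 3).
Iteration 4: parent_id is NULL; no match; recursion stops.
SUM(depth) = 0 + 1 + 2 + 3 = 6.

6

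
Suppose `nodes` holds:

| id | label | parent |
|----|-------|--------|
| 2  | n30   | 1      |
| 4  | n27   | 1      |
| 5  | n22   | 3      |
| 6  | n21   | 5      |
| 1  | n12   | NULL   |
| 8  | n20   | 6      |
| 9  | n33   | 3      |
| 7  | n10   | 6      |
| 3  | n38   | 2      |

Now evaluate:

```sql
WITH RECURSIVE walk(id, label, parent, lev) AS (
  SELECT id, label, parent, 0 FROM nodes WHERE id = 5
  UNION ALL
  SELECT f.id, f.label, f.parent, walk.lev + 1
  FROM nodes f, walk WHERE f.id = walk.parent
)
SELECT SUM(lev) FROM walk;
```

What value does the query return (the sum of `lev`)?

Base: id=5 (n22), parent=3, lev 0.
Iteration 1: join on id=3 -> n38 (id 3, parent=2, lev 1).
Iteration 2: join on id=2 -> n30 (id 2, parent=1, lev 2).
Iteration 3: join on id=1 -> n12 (id 1, parent=NULL, lev 3).
Iteration 4: parent is NULL; no match; recursion stops.
SUM(lev) = 0 + 1 + 2 + 3 = 6.

6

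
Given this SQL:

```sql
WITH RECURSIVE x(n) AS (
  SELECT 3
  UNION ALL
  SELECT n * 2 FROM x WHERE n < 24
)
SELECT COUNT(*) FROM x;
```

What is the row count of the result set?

Base: n=3.
Iteration 1: 3 < 24 holds -> n = 3 * 2 = 6.
Iteration 2: 6 < 24 holds -> n = 6 * 2 = 12.
Iteration 3: 12 < 24 holds -> n = 12 * 2 = 24.
Iteration 4: 24 < 24 fails; recursion stops.
Total rows emitted: 4.

4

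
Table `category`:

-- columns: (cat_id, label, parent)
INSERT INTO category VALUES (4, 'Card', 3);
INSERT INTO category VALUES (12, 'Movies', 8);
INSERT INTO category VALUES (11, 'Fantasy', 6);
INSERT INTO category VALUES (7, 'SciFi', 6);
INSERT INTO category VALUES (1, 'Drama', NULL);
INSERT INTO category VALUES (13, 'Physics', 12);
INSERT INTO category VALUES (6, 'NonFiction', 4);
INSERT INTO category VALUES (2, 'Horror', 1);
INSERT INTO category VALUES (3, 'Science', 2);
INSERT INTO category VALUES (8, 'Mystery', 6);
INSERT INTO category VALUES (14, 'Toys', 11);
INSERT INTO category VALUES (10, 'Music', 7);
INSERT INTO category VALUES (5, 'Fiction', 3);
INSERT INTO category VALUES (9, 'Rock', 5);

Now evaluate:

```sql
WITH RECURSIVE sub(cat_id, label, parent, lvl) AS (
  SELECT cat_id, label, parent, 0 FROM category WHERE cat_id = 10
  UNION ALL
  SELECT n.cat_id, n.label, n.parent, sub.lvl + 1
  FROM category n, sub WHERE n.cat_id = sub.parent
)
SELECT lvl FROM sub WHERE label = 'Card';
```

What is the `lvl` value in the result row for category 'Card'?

Base: cat_id=10 (Music), parent=7, lvl 0.
Iteration 1: join on cat_id=7 -> SciFi (id 7, parent=6, lvl 1).
Iteration 2: join on cat_id=6 -> NonFiction (id 6, parent=4, lvl 2).
Iteration 3: join on cat_id=4 -> Card (id 4, parent=3, lvl 3).
Iteration 4: join on cat_id=3 -> Science (id 3, parent=2, lvl 4).
Iteration 5: join on cat_id=2 -> Horror (id 2, parent=1, lvl 5).
Iteration 6: join on cat_id=1 -> Drama (id 1, parent=NULL, lvl 6).
Iteration 7: parent is NULL; no match; recursion stops.

3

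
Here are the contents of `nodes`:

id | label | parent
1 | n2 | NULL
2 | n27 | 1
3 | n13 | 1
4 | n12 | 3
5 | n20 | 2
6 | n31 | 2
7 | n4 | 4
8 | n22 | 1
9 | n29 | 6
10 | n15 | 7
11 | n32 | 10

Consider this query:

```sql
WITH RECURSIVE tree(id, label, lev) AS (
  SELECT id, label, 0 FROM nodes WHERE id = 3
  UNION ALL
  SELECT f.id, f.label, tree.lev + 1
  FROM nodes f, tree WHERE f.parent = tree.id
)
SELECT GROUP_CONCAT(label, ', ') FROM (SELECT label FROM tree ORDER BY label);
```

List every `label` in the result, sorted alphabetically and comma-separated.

n12, n13, n15, n32, n4

Base: id=3 (n13) at lev 0.
Iteration 1: rows with parent in {3} -> n12 (id 4, lev 1).
Iteration 2: rows with parent in {4} -> n4 (id 7, lev 2).
Iteration 3: rows with parent in {7} -> n15 (id 10, lev 3).
Iteration 4: rows with parent in {10} -> n32 (id 11, lev 4).
Iteration 5: no rows with parent in {11}; recursion stops.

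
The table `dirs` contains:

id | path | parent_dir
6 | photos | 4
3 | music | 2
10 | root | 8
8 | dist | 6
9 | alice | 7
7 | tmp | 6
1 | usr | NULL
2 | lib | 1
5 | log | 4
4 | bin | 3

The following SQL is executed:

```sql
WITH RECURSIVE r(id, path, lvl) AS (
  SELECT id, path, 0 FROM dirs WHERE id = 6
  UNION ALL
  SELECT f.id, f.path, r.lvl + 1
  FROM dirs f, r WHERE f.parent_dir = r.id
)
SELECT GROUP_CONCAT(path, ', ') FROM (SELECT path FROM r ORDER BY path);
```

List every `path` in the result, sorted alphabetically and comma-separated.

alice, dist, photos, root, tmp

Base: id=6 (photos) at lvl 0.
Iteration 1: rows with parent_dir in {6} -> tmp (id 7, lvl 1), dist (id 8, lvl 1).
Iteration 2: rows with parent_dir in {7,8} -> alice (id 9, lvl 2), root (id 10, lvl 2).
Iteration 3: no rows with parent_dir in {9,10}; recursion stops.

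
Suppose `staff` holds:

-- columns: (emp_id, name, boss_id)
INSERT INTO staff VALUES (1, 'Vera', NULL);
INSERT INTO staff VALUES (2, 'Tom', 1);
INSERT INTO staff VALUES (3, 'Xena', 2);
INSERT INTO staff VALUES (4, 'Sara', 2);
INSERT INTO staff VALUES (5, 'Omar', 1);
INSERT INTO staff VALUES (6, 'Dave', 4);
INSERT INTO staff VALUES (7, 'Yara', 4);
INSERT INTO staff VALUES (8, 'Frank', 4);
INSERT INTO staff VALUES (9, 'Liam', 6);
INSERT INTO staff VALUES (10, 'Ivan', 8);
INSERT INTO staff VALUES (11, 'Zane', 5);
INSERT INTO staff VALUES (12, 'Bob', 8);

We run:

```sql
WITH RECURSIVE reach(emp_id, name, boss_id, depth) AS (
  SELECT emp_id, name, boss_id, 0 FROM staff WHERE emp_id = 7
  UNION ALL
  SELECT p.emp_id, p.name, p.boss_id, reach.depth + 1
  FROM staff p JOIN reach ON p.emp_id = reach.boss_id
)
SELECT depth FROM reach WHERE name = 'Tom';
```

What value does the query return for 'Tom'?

Base: emp_id=7 (Yara), boss_id=4, depth 0.
Iteration 1: join on emp_id=4 -> Sara (id 4, boss_id=2, depth 1).
Iteration 2: join on emp_id=2 -> Tom (id 2, boss_id=1, depth 2).
Iteration 3: join on emp_id=1 -> Vera (id 1, boss_id=NULL, depth 3).
Iteration 4: boss_id is NULL; no match; recursion stops.

2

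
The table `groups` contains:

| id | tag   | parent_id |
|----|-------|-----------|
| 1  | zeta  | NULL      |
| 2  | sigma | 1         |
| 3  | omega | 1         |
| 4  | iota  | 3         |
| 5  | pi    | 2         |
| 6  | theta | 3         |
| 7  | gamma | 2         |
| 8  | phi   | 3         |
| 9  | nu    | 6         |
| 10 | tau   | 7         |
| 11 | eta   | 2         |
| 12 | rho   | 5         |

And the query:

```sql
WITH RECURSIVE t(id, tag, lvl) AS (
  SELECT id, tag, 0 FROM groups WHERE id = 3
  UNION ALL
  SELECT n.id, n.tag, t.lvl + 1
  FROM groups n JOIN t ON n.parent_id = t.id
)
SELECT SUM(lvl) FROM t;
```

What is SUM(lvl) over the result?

5

Base: id=3 (omega) at lvl 0.
Iteration 1: rows with parent_id in {3} -> iota (id 4, lvl 1), theta (id 6, lvl 1), phi (id 8, lvl 1).
Iteration 2: rows with parent_id in {4,6,8} -> nu (id 9, lvl 2).
Iteration 3: no rows with parent_id in {9}; recursion stops.
SUM(lvl) = 0 + 1 + 1 + 1 + 2 = 5.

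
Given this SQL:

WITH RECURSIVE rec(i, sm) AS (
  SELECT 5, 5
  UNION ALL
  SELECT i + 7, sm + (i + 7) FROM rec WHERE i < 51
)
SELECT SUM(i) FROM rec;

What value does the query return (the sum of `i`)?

236

Base: i=5, sm=5.
Iteration 1: 5 < 51 holds -> i = 5 + 7 = 12, sm = 5 + 12 = 17.
Iteration 2: 12 < 51 holds -> i = 12 + 7 = 19, sm = 17 + 19 = 36.
Iteration 3: 19 < 51 holds -> i = 19 + 7 = 26, sm = 36 + 26 = 62.
Iteration 4: 26 < 51 holds -> i = 26 + 7 = 33, sm = 62 + 33 = 95.
Iteration 5: 33 < 51 holds -> i = 33 + 7 = 40, sm = 95 + 40 = 135.
Iteration 6: 40 < 51 holds -> i = 40 + 7 = 47, sm = 135 + 47 = 182.
Iteration 7: 47 < 51 holds -> i = 47 + 7 = 54, sm = 182 + 54 = 236.
Iteration 8: 54 < 51 fails; recursion stops.
SUM(i) = 5 + 12 + 19 + 26 + 33 + 40 + 47 + 54 = 236.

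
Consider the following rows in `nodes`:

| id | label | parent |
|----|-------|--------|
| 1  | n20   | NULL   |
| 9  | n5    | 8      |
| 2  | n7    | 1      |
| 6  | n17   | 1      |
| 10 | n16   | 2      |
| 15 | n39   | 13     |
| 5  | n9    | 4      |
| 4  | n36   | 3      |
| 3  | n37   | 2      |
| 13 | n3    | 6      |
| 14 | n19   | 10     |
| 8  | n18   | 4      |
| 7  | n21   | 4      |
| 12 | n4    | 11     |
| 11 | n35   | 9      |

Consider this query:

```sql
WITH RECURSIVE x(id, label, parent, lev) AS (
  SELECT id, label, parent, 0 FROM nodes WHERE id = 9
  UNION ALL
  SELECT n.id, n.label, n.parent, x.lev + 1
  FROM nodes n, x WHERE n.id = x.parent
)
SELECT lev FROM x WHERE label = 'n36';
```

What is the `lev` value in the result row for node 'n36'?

2

Base: id=9 (n5), parent=8, lev 0.
Iteration 1: join on id=8 -> n18 (id 8, parent=4, lev 1).
Iteration 2: join on id=4 -> n36 (id 4, parent=3, lev 2).
Iteration 3: join on id=3 -> n37 (id 3, parent=2, lev 3).
Iteration 4: join on id=2 -> n7 (id 2, parent=1, lev 4).
Iteration 5: join on id=1 -> n20 (id 1, parent=NULL, lev 5).
Iteration 6: parent is NULL; no match; recursion stops.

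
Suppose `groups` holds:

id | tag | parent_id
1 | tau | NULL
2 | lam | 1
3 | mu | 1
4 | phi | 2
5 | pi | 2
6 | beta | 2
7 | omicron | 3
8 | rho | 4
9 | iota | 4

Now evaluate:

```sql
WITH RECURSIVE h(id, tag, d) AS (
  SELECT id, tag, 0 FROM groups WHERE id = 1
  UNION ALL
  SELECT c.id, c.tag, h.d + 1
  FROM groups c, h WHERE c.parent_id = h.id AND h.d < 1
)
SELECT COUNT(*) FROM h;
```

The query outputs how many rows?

Base: id=1 (tau) at d 0.
Iteration 1: rows with parent_id in {1} -> lam (id 2, d 1), mu (id 3, d 1).
Iteration 2: d < 1 fails for all current rows; recursion stops.
Total rows emitted: 3.

3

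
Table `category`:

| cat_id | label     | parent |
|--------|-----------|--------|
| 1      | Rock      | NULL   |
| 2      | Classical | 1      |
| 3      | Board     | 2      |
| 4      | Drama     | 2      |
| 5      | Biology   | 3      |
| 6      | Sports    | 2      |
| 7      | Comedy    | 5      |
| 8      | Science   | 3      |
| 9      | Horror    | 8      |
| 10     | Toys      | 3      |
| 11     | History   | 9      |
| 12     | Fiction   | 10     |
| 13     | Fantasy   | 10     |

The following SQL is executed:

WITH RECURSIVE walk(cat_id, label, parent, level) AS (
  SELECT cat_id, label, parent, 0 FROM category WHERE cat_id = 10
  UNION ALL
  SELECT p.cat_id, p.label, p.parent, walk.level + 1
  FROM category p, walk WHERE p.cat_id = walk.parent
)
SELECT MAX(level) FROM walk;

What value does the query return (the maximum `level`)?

3

Base: cat_id=10 (Toys), parent=3, level 0.
Iteration 1: join on cat_id=3 -> Board (id 3, parent=2, level 1).
Iteration 2: join on cat_id=2 -> Classical (id 2, parent=1, level 2).
Iteration 3: join on cat_id=1 -> Rock (id 1, parent=NULL, level 3).
Iteration 4: parent is NULL; no match; recursion stops.
level values: 0, 1, 2, 3; the maximum is 3.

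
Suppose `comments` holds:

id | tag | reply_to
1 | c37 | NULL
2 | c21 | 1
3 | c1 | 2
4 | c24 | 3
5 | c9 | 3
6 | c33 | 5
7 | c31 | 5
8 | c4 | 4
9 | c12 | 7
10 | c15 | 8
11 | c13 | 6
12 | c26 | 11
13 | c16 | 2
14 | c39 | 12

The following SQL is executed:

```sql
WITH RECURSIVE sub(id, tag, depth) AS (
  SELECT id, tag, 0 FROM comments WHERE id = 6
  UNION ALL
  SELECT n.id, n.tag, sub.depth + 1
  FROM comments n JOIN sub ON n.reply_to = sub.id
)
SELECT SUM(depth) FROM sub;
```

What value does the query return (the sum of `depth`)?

6

Base: id=6 (c33) at depth 0.
Iteration 1: rows with reply_to in {6} -> c13 (id 11, depth 1).
Iteration 2: rows with reply_to in {11} -> c26 (id 12, depth 2).
Iteration 3: rows with reply_to in {12} -> c39 (id 14, depth 3).
Iteration 4: no rows with reply_to in {14}; recursion stops.
SUM(depth) = 0 + 1 + 2 + 3 = 6.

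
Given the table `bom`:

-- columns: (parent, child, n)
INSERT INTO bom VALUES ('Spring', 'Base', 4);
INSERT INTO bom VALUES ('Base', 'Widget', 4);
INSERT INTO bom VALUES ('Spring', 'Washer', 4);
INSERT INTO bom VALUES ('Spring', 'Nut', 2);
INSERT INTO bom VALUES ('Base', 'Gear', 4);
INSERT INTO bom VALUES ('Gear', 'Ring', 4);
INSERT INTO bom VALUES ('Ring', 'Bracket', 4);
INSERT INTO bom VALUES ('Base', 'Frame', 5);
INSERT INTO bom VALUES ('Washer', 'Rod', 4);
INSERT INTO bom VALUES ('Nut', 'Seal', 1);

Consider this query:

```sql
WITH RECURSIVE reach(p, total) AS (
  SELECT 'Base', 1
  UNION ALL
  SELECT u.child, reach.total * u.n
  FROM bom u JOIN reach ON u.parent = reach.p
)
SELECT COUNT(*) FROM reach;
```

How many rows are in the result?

Base: (Base, total=1).
Iteration 1: components of {Base} -> Frame = 1*5 = 5, Gear = 1*4 = 4, Widget = 1*4 = 4.
Iteration 2: components of {Frame,Gear,Widget} -> Ring = 4*4 = 16.
Iteration 3: components of {Ring} -> Bracket = 16*4 = 64.
Iteration 4: no further components; recursion stops.
Total rows emitted: 6.

6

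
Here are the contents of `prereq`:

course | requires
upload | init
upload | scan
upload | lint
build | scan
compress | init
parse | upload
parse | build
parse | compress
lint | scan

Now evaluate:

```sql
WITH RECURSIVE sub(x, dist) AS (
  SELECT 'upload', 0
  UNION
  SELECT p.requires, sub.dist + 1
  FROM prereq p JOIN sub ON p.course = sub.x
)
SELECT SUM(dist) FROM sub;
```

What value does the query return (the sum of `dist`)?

Base: (upload, dist=0).
Iteration 1: edges from {upload} -> (init, dist=1), (lint, dist=1), (scan, dist=1).
Iteration 2: edges from {init,lint,scan} -> (scan, dist=2).
Iteration 3: no outgoing edges from {scan}; recursion stops.
SUM(dist) = 0 + 1 + 1 + 1 + 2 = 5.

5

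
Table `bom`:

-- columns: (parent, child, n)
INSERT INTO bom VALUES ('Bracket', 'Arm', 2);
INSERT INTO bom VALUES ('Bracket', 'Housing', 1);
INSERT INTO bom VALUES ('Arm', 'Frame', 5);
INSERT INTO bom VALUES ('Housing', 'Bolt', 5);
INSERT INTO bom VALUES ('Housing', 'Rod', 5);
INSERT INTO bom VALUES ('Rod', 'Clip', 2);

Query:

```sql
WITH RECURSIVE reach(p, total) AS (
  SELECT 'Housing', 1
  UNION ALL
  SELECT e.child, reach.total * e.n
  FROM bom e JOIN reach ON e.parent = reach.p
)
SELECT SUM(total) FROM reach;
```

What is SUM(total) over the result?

21

Base: (Housing, total=1).
Iteration 1: components of {Housing} -> Bolt = 1*5 = 5, Rod = 1*5 = 5.
Iteration 2: components of {Bolt,Rod} -> Clip = 5*2 = 10.
Iteration 3: no further components; recursion stops.
SUM(total) = 1 + 5 + 5 + 10 = 21.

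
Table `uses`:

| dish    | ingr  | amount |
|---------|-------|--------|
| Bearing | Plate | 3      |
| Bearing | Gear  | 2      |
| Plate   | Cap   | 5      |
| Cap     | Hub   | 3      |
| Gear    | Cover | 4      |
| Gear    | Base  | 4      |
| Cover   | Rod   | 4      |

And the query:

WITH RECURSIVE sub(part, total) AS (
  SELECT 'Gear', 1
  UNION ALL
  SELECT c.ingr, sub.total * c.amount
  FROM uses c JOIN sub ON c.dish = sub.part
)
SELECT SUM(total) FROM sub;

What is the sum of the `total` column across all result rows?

Base: (Gear, total=1).
Iteration 1: components of {Gear} -> Base = 1*4 = 4, Cover = 1*4 = 4.
Iteration 2: components of {Base,Cover} -> Rod = 4*4 = 16.
Iteration 3: no further components; recursion stops.
SUM(total) = 1 + 4 + 4 + 16 = 25.

25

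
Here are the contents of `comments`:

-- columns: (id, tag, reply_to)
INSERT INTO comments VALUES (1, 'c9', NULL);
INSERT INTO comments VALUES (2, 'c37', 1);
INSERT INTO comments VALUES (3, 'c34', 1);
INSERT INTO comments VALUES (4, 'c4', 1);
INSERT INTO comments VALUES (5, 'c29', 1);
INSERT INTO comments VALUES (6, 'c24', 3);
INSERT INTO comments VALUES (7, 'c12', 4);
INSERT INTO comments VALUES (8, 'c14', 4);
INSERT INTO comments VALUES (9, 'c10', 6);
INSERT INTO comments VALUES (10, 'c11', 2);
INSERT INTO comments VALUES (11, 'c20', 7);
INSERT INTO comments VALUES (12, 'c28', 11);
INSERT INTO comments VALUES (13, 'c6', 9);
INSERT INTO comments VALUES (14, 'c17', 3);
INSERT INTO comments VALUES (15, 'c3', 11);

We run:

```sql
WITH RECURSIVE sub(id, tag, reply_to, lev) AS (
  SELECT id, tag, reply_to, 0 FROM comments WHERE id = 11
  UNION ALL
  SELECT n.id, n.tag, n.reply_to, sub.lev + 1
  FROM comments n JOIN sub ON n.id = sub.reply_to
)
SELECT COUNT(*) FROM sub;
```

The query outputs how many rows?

Base: id=11 (c20), reply_to=7, lev 0.
Iteration 1: join on id=7 -> c12 (id 7, reply_to=4, lev 1).
Iteration 2: join on id=4 -> c4 (id 4, reply_to=1, lev 2).
Iteration 3: join on id=1 -> c9 (id 1, reply_to=NULL, lev 3).
Iteration 4: reply_to is NULL; no match; recursion stops.
Total rows emitted: 4.

4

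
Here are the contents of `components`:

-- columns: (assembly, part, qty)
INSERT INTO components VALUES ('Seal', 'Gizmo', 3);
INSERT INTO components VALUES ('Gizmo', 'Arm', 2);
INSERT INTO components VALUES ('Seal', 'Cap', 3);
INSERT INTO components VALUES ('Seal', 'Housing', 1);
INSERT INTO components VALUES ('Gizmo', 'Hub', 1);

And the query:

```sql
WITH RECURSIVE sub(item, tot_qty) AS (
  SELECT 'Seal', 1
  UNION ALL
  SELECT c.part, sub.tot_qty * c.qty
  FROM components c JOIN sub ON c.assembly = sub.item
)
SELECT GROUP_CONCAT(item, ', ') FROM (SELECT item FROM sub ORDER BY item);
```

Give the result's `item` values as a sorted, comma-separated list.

Base: (Seal, tot_qty=1).
Iteration 1: components of {Seal} -> Cap = 1*3 = 3, Gizmo = 1*3 = 3, Housing = 1*1 = 1.
Iteration 2: components of {Cap,Gizmo,Housing} -> Arm = 3*2 = 6, Hub = 3*1 = 3.
Iteration 3: no further components; recursion stops.

Arm, Cap, Gizmo, Housing, Hub, Seal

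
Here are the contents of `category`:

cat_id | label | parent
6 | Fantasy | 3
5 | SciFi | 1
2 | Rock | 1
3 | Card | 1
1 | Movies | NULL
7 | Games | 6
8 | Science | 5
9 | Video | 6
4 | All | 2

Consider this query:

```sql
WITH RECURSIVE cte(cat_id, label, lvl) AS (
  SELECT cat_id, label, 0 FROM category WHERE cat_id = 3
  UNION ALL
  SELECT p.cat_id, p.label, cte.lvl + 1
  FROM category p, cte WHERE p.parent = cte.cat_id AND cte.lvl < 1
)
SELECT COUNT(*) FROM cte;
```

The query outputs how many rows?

2

Base: cat_id=3 (Card) at lvl 0.
Iteration 1: rows with parent in {3} -> Fantasy (id 6, lvl 1).
Iteration 2: lvl < 1 fails for all current rows; recursion stops.
Total rows emitted: 2.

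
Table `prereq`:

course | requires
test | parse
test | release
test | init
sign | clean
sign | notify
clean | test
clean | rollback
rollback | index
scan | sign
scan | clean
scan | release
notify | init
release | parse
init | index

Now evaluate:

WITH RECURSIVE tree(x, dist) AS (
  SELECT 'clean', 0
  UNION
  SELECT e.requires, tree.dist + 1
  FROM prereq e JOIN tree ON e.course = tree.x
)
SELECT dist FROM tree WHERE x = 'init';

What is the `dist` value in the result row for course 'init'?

Base: (clean, dist=0).
Iteration 1: edges from {clean} -> (rollback, dist=1), (test, dist=1).
Iteration 2: edges from {rollback,test} -> (index, dist=2), (init, dist=2), (parse, dist=2), (release, dist=2).
Iteration 3: edges from {index,init,parse,release} -> (index, dist=3), (parse, dist=3).
Iteration 4: no outgoing edges from {index,parse}; recursion stops.

2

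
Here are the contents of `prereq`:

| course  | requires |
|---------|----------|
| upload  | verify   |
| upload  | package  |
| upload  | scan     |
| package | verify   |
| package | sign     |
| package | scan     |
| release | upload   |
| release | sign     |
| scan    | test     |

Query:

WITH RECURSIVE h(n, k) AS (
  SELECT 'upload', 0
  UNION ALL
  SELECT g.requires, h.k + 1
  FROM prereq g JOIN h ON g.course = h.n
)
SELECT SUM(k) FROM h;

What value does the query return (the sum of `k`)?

Base: (upload, k=0).
Iteration 1: edges from {upload} -> (package, k=1), (scan, k=1), (verify, k=1).
Iteration 2: edges from {package,scan,verify} -> (scan, k=2), (sign, k=2), (test, k=2), (verify, k=2).
Iteration 3: edges from {scan,sign,test,verify} -> (test, k=3).
Iteration 4: no outgoing edges from {test}; recursion stops.
SUM(k) = 0 + 1 + 1 + 1 + 2 + 2 + 2 + 2 + 3 = 14.

14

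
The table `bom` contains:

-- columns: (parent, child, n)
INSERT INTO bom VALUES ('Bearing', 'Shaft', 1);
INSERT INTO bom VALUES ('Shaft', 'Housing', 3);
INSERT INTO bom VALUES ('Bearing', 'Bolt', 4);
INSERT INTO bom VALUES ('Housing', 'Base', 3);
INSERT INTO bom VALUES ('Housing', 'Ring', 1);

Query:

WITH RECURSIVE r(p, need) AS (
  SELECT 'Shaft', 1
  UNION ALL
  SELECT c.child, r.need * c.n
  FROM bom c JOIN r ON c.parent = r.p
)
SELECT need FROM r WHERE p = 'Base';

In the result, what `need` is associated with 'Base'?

9

Base: (Shaft, need=1).
Iteration 1: components of {Shaft} -> Housing = 1*3 = 3.
Iteration 2: components of {Housing} -> Base = 3*3 = 9, Ring = 3*1 = 3.
Iteration 3: no further components; recursion stops.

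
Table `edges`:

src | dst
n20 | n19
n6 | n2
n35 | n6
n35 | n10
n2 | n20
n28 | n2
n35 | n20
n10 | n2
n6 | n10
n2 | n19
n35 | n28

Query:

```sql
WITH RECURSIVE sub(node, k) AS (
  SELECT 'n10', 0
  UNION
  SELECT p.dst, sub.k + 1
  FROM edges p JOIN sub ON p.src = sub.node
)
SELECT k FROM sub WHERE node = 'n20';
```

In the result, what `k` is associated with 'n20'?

Base: (n10, k=0).
Iteration 1: edges from {n10} -> (n2, k=1).
Iteration 2: edges from {n2} -> (n19, k=2), (n20, k=2).
Iteration 3: edges from {n19,n20} -> (n19, k=3).
Iteration 4: no outgoing edges from {n19}; recursion stops.

2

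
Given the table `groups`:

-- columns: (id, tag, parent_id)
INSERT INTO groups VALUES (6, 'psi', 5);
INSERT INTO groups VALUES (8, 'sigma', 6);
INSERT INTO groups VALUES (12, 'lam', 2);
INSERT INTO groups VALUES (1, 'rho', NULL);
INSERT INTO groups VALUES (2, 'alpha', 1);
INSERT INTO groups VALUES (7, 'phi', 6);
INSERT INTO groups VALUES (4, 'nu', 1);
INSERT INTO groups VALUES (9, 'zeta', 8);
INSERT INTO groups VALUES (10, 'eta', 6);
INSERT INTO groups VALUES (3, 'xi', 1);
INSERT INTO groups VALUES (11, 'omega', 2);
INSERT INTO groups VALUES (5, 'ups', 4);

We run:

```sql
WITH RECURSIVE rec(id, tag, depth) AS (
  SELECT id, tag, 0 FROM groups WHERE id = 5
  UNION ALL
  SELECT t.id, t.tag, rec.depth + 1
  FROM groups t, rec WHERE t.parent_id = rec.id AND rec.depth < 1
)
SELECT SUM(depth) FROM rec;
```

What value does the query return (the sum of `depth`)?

1

Base: id=5 (ups) at depth 0.
Iteration 1: rows with parent_id in {5} -> psi (id 6, depth 1).
Iteration 2: depth < 1 fails for all current rows; recursion stops.
SUM(depth) = 0 + 1 = 1.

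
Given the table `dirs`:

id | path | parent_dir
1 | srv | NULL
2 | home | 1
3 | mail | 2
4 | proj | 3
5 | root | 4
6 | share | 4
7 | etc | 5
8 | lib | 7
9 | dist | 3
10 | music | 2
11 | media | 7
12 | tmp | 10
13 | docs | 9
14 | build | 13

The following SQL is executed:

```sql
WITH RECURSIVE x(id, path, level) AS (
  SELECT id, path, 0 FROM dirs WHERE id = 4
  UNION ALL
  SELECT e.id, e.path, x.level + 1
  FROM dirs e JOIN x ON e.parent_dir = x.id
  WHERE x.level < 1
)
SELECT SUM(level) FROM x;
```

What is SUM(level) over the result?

Base: id=4 (proj) at level 0.
Iteration 1: rows with parent_dir in {4} -> root (id 5, level 1), share (id 6, level 1).
Iteration 2: level < 1 fails for all current rows; recursion stops.
SUM(level) = 0 + 1 + 1 = 2.

2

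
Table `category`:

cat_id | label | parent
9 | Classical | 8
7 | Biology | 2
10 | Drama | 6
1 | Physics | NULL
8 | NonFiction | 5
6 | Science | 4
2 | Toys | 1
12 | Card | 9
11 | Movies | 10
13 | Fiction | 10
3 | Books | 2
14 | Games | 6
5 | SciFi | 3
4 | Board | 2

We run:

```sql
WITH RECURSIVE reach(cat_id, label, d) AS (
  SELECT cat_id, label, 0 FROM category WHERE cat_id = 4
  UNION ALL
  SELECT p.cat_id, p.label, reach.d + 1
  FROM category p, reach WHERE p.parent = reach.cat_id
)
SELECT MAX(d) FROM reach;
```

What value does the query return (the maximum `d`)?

3

Base: cat_id=4 (Board) at d 0.
Iteration 1: rows with parent in {4} -> Science (id 6, d 1).
Iteration 2: rows with parent in {6} -> Drama (id 10, d 2), Games (id 14, d 2).
Iteration 3: rows with parent in {10,14} -> Movies (id 11, d 3), Fiction (id 13, d 3).
Iteration 4: no rows with parent in {11,13}; recursion stops.
d values: 0, 1, 2, 2, 3, 3; the maximum is 3.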